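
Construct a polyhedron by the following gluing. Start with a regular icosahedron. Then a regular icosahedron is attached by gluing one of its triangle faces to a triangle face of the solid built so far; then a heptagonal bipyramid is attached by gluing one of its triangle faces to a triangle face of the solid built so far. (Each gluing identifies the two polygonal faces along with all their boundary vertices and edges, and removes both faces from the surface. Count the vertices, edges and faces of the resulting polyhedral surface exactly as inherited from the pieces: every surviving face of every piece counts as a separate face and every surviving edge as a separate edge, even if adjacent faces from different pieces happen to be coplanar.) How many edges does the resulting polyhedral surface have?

75

A regular icosahedron: V=12, E=30, F=20.
Attach a regular icosahedron (V=12, E=30, F=20) along a 3-gon: merge 3 vertices and 3 edges, delete both glued faces → V=21, E=57, F=38.
Attach a heptagonal bipyramid (V=9, E=21, F=14) along a 3-gon: merge 3 vertices and 3 edges, delete both glued faces → V=27, E=75, F=50.
Check: V − E + F = 27 − 75 + 50 = 2.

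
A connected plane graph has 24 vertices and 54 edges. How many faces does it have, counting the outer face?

Euler's formula for a connected plane graph: V − E + F = 2, so F = 2 − 24 + 54 = 32.

32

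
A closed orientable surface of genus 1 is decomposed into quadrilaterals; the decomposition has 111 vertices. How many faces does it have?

χ = 2 − 2·1 = 0, and every face is a square so 4F = 2E.
V − E + F = 0 with E = 4F/2 gives 111 − (4/2 − 1)·F = 0, so F = 111 and E = 222.

111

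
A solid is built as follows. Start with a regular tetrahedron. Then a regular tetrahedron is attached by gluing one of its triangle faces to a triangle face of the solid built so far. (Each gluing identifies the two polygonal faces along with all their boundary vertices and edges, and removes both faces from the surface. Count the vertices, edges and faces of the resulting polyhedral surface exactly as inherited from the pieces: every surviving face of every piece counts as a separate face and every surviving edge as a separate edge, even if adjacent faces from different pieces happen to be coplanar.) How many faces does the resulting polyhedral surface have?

A regular tetrahedron: V=4, E=6, F=4.
Attach a regular tetrahedron (V=4, E=6, F=4) along a 3-gon: merge 3 vertices and 3 edges, delete both glued faces → V=5, E=9, F=6.
Check: V − E + F = 5 − 9 + 6 = 2.

6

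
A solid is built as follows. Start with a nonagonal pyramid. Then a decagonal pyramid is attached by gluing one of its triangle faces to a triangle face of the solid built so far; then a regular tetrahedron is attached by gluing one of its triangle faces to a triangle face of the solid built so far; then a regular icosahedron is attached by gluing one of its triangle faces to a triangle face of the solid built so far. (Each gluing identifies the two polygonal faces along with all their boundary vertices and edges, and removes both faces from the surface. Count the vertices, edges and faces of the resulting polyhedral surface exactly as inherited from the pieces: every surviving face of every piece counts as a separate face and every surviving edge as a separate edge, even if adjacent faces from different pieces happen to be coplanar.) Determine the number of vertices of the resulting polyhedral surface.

28

A nonagonal pyramid: V=10, E=18, F=10.
Attach a decagonal pyramid (V=11, E=20, F=11) along a 3-gon: merge 3 vertices and 3 edges, delete both glued faces → V=18, E=35, F=19.
Attach a regular tetrahedron (V=4, E=6, F=4) along a 3-gon: merge 3 vertices and 3 edges, delete both glued faces → V=19, E=38, F=21.
Attach a regular icosahedron (V=12, E=30, F=20) along a 3-gon: merge 3 vertices and 3 edges, delete both glued faces → V=28, E=65, F=39.
Check: V − E + F = 28 − 65 + 39 = 2.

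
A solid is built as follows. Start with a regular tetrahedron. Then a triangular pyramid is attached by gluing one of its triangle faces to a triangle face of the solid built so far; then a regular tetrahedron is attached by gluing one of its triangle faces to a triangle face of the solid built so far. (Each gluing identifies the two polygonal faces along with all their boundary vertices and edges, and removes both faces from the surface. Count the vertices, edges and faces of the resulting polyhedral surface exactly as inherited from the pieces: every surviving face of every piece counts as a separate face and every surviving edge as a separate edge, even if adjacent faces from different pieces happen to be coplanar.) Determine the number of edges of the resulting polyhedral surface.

A regular tetrahedron: V=4, E=6, F=4.
Attach a triangular pyramid (V=4, E=6, F=4) along a 3-gon: merge 3 vertices and 3 edges, delete both glued faces → V=5, E=9, F=6.
Attach a regular tetrahedron (V=4, E=6, F=4) along a 3-gon: merge 3 vertices and 3 edges, delete both glued faces → V=6, E=12, F=8.
Check: V − E + F = 6 − 12 + 8 = 2.

12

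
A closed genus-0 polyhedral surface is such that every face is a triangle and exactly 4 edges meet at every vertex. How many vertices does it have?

Each face has 3 edges and each edge borders two faces, so 2E = 3F.
Each vertex has degree 4, so 4V = 2E and hence V = 3F/4.
Euler: V − E + F = 2 ⇒ (3F/4) − (3F/2) + F = 2.
Multiply by 8: (6 − 12 + 8)F = 16, i.e. 2F = 16.
So F = 8, E = 3·8/2 = 12, V = 3·8/4 = 6.

6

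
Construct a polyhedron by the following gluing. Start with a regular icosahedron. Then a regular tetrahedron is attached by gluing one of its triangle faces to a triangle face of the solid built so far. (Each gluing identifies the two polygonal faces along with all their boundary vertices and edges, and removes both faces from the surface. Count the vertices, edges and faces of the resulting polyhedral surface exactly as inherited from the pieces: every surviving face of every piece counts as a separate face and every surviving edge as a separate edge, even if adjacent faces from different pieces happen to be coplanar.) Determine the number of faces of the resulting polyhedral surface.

A regular icosahedron: V=12, E=30, F=20.
Attach a regular tetrahedron (V=4, E=6, F=4) along a 3-gon: merge 3 vertices and 3 edges, delete both glued faces → V=13, E=33, F=22.
Check: V − E + F = 13 − 33 + 22 = 2.

22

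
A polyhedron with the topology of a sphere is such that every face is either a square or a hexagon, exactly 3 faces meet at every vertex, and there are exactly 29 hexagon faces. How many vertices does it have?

66

Let x be the number of squares; then F = 29 + x.
Edge–face incidences: 2E = 6·29 + 4·x = 174 + 4x.
Every vertex has degree 3, so 3V = 2E.
Euler: V − E + F = 2 ⇒ (2E)/3 − E + (29 + x) = 2.
Multiply by 6: 2·(2E) − 3·(2E) + 6·(29 + x) = 12, i.e. 174 + 6x − (174 + 4x) = 12.
Collecting terms: 2x = 12, so x = 6.
Then 2E = 174 + 4·6 = 198, so E = 99, V = 2E/3 = 66, F = 29 + 6 = 35.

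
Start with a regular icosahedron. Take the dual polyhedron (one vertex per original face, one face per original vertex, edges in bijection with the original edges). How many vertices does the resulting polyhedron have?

The base solid has V = 12, E = 30, F = 20.
The dual swaps V and F and preserves E: V′ = F = 20, E′ = E = 30, F′ = V = 12.

20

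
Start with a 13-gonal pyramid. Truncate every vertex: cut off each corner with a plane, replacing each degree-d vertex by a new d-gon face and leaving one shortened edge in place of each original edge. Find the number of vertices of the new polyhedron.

52

The base solid has V = 14, E = 26, F = 14.
Truncation replaces each original edge-end by a new vertex, so V′ = 2E = 52.
Each original edge survives, and each old vertex of degree d contributes d new edges; summing degrees gives Σd = 2E, so E′ = E + 2E = 3E = 78.
Each original face survives and each original vertex becomes one new face: F′ = F + V = 28.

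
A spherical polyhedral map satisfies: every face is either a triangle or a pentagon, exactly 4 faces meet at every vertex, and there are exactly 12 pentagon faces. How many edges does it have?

Let x be the number of triangles; then F = 12 + x.
Edge–face incidences: 2E = 5·12 + 3·x = 60 + 3x.
Every vertex has degree 4, so 4V = 2E.
Euler: V − E + F = 2 ⇒ (2E)/4 − E + (12 + x) = 2.
Multiply by 8: 2·(2E) − 4·(2E) + 8·(12 + x) = 16, i.e. 96 + 8x − 2·(60 + 3x) = 16.
Collecting terms: 2x − 24 = 16, so 2x = 40, so x = 20.
Then 2E = 60 + 3·20 = 120, so E = 60, V = 2E/4 = 30, F = 12 + 20 = 32.

60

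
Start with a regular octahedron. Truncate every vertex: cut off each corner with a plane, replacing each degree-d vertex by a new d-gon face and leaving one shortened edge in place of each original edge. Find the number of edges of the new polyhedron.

The base solid has V = 6, E = 12, F = 8.
Truncation replaces each original edge-end by a new vertex, so V′ = 2E = 24.
Each original edge survives, and each old vertex of degree d contributes d new edges; summing degrees gives Σd = 2E, so E′ = E + 2E = 3E = 36.
Each original face survives and each original vertex becomes one new face: F′ = F + V = 14.

36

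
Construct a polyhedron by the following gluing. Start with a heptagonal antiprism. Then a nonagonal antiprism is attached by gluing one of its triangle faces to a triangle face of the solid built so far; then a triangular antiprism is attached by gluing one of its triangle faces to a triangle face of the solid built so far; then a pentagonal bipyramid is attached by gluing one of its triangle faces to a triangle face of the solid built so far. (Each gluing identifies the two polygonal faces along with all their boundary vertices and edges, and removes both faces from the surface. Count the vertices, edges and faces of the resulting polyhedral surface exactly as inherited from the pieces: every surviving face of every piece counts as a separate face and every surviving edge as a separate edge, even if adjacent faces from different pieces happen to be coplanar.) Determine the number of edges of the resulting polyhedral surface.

A heptagonal antiprism: V=14, E=28, F=16.
Attach a nonagonal antiprism (V=18, E=36, F=20) along a 3-gon: merge 3 vertices and 3 edges, delete both glued faces → V=29, E=61, F=34.
Attach a triangular antiprism (V=6, E=12, F=8) along a 3-gon: merge 3 vertices and 3 edges, delete both glued faces → V=32, E=70, F=40.
Attach a pentagonal bipyramid (V=7, E=15, F=10) along a 3-gon: merge 3 vertices and 3 edges, delete both glued faces → V=36, E=82, F=48.
Check: V − E + F = 36 − 82 + 48 = 2.

82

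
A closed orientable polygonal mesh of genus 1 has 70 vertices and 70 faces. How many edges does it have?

140

For a closed orientable surface of genus 1, χ = 2 − 2·1 = 0.
E = V + F − (0) = 70 + 70 − (0) = 140.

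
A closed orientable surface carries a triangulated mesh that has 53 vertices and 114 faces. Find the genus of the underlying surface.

3

Every face is a triangle, so 2E = 3·114 = 342, giving E = 171.
χ = V − E + F = 53 − 171 + 114 = -4.
For a closed orientable surface χ = 2 − 2g, so g = (2 − (-4))/2 = 3.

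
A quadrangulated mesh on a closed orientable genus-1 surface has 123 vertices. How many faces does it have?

123

χ = 2 − 2·1 = 0, and every face is a square so 4F = 2E.
V − E + F = 0 with E = 4F/2 gives 123 − (4/2 − 1)·F = 0, so F = 123 and E = 246.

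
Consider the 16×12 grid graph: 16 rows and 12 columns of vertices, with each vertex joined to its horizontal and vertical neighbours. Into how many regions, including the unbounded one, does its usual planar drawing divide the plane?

166

The grid has V = 16·12 = 192 vertices and E = 16·11 + 12·15 = 356 edges.
F = 2 − V + E = 2 − 192 + 356 = 166.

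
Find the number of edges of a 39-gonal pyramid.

A pyramid on an n-gon base has one n-gon and n triangles: V = 39 + 1 = 40, E = 2·39 = 78, F = 39 + 1 = 40.

78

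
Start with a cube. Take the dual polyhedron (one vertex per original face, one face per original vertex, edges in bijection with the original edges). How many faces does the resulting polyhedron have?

The base solid has V = 8, E = 12, F = 6.
The dual swaps V and F and preserves E: V′ = F = 6, E′ = E = 12, F′ = V = 8.

8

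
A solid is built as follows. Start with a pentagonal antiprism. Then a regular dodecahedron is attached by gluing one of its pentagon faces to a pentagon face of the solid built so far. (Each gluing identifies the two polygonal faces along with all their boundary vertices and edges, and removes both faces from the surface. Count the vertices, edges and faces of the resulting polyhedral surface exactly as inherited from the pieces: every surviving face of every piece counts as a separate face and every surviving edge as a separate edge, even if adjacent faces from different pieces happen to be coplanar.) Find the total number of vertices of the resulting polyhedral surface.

25

A pentagonal antiprism: V=10, E=20, F=12.
Attach a regular dodecahedron (V=20, E=30, F=12) along a 5-gon: merge 5 vertices and 5 edges, delete both glued faces → V=25, E=45, F=22.
Check: V − E + F = 25 − 45 + 22 = 2.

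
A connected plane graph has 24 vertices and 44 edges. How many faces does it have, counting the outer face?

Euler's formula for a connected plane graph: V − E + F = 2, so F = 2 − 24 + 44 = 22.

22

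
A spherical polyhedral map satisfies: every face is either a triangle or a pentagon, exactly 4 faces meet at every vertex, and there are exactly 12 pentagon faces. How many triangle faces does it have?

Let x be the number of triangles; then F = 12 + x.
Edge–face incidences: 2E = 5·12 + 3·x = 60 + 3x.
Every vertex has degree 4, so 4V = 2E.
Euler: V − E + F = 2 ⇒ (2E)/4 − E + (12 + x) = 2.
Multiply by 8: 2·(2E) − 4·(2E) + 8·(12 + x) = 16, i.e. 96 + 8x − 2·(60 + 3x) = 16.
Collecting terms: 2x − 24 = 16, so 2x = 40, so x = 20.
Then 2E = 60 + 3·20 = 120, so E = 60, V = 2E/4 = 30, F = 12 + 20 = 32.

20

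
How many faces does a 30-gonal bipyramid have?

A bipyramid over an n-gon has 2n triangular faces and n + 2 vertices: V = 30 + 2 = 32, E = 3·30 = 90, F = 2·30 = 60.

60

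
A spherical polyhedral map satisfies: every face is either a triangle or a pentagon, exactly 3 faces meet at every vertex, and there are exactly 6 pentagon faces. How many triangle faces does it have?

Let x be the number of triangles; then F = 6 + x.
Edge–face incidences: 2E = 5·6 + 3·x = 30 + 3x.
Every vertex has degree 3, so 3V = 2E.
Euler: V − E + F = 2 ⇒ (2E)/3 − E + (6 + x) = 2.
Multiply by 6: 2·(2E) − 3·(2E) + 6·(6 + x) = 12, i.e. 36 + 6x − (30 + 3x) = 12.
Collecting terms: 3x + 6 = 12, so 3x = 6, so x = 2.
Then 2E = 30 + 3·2 = 36, so E = 18, V = 2E/3 = 12, F = 6 + 2 = 8.

2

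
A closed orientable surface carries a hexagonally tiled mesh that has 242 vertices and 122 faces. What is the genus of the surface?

2

Every face is a hexagon, so 2E = 6·122 = 732, giving E = 366.
χ = V − E + F = 242 − 366 + 122 = -2.
For a closed orientable surface χ = 2 − 2g, so g = (2 − (-2))/2 = 2.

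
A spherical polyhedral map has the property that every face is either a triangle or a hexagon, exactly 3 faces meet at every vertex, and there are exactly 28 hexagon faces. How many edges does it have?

Let x be the number of triangles; then F = 28 + x.
Edge–face incidences: 2E = 6·28 + 3·x = 168 + 3x.
Every vertex has degree 3, so 3V = 2E.
Euler: V − E + F = 2 ⇒ (2E)/3 − E + (28 + x) = 2.
Multiply by 6: 2·(2E) − 3·(2E) + 6·(28 + x) = 12, i.e. 168 + 6x − (168 + 3x) = 12.
Collecting terms: 3x = 12, so x = 4.
Then 2E = 168 + 3·4 = 180, so E = 90, V = 2E/3 = 60, F = 28 + 4 = 32.

90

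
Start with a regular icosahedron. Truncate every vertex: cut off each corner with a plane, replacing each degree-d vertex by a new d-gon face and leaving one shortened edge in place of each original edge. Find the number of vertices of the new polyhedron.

60

The base solid has V = 12, E = 30, F = 20.
Truncation replaces each original edge-end by a new vertex, so V′ = 2E = 60.
Each original edge survives, and each old vertex of degree d contributes d new edges; summing degrees gives Σd = 2E, so E′ = E + 2E = 3E = 90.
Each original face survives and each original vertex becomes one new face: F′ = F + V = 32.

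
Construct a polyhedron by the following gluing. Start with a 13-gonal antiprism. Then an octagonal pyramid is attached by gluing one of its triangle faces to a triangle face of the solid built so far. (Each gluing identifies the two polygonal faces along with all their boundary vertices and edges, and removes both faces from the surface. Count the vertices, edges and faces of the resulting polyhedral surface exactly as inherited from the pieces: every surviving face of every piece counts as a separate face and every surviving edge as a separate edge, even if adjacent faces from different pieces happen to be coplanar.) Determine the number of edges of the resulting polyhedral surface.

A 13-gonal antiprism: V=26, E=52, F=28.
Attach an octagonal pyramid (V=9, E=16, F=9) along a 3-gon: merge 3 vertices and 3 edges, delete both glued faces → V=32, E=65, F=35.
Check: V − E + F = 32 − 65 + 35 = 2.

65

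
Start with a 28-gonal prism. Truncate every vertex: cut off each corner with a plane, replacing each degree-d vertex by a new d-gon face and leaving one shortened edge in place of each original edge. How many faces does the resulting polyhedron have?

The base solid has V = 56, E = 84, F = 30.
Truncation replaces each original edge-end by a new vertex, so V′ = 2E = 168.
Each original edge survives, and each old vertex of degree d contributes d new edges; summing degrees gives Σd = 2E, so E′ = E + 2E = 3E = 252.
Each original face survives and each original vertex becomes one new face: F′ = F + V = 86.

86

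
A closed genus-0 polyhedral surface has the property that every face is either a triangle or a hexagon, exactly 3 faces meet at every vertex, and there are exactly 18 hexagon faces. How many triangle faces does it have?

4

Let x be the number of triangles; then F = 18 + x.
Edge–face incidences: 2E = 6·18 + 3·x = 108 + 3x.
Every vertex has degree 3, so 3V = 2E.
Euler: V − E + F = 2 ⇒ (2E)/3 − E + (18 + x) = 2.
Multiply by 6: 2·(2E) − 3·(2E) + 6·(18 + x) = 12, i.e. 108 + 6x − (108 + 3x) = 12.
Collecting terms: 3x = 12, so x = 4.
Then 2E = 108 + 3·4 = 120, so E = 60, V = 2E/3 = 40, F = 18 + 4 = 22.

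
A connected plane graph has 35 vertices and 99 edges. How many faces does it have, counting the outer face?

66

Euler's formula for a connected plane graph: V − E + F = 2, so F = 2 − 35 + 99 = 66.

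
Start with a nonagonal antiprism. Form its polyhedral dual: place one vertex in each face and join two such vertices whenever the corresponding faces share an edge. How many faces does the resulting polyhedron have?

The base solid has V = 18, E = 36, F = 20.
The dual swaps V and F and preserves E: V′ = F = 20, E′ = E = 36, F′ = V = 18.

18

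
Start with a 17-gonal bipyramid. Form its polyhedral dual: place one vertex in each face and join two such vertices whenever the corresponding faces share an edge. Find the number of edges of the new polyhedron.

The base solid has V = 19, E = 51, F = 34.
The dual swaps V and F and preserves E: V′ = F = 34, E′ = E = 51, F′ = V = 19.

51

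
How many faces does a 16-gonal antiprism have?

An antiprism on an n-gon has two n-gon caps and 2n triangles: V = 2·16 = 32, E = 4·16 = 64, F = 2·16 + 2 = 34.
Check: V − E + F = 32 − 64 + 34 = 2.

34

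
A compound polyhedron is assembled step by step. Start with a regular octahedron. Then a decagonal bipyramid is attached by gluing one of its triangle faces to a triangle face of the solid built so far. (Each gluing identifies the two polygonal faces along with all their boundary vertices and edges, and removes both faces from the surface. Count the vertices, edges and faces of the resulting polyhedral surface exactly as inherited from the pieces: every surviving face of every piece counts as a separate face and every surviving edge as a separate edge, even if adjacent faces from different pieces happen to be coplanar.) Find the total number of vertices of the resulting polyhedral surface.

A regular octahedron: V=6, E=12, F=8.
Attach a decagonal bipyramid (V=12, E=30, F=20) along a 3-gon: merge 3 vertices and 3 edges, delete both glued faces → V=15, E=39, F=26.
Check: V − E + F = 15 − 39 + 26 = 2.

15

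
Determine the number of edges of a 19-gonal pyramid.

A pyramid on an n-gon base has one n-gon and n triangles: V = 19 + 1 = 20, E = 2·19 = 38, F = 19 + 1 = 20.

38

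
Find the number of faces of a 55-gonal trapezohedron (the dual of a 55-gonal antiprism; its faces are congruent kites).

110

The n-trapezohedron (dual of the n-antiprism) has V = 2·55 + 2 = 112, E = 4·55 = 220, F = 2·55 = 110.
Check: V − E + F = 112 − 220 + 110 = 2.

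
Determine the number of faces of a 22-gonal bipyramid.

A bipyramid over an n-gon has 2n triangular faces and n + 2 vertices: V = 22 + 2 = 24, E = 3·22 = 66, F = 2·22 = 44.

44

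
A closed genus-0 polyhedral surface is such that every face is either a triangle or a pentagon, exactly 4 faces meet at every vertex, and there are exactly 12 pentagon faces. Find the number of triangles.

Let x be the number of triangles; then F = 12 + x.
Edge–face incidences: 2E = 5·12 + 3·x = 60 + 3x.
Every vertex has degree 4, so 4V = 2E.
Euler: V − E + F = 2 ⇒ (2E)/4 − E + (12 + x) = 2.
Multiply by 8: 2·(2E) − 4·(2E) + 8·(12 + x) = 16, i.e. 96 + 8x − 2·(60 + 3x) = 16.
Collecting terms: 2x − 24 = 16, so 2x = 40, so x = 20.
Then 2E = 60 + 3·20 = 120, so E = 60, V = 2E/4 = 30, F = 12 + 20 = 32.

20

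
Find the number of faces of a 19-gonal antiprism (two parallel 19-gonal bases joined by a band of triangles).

An antiprism on an n-gon has two n-gon caps and 2n triangles: V = 2·19 = 38, E = 4·19 = 76, F = 2·19 + 2 = 40.
Check: V − E + F = 38 − 76 + 40 = 2.

40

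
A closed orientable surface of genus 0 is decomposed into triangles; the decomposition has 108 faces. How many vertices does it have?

χ = 2 − 2·0 = 2, and every face is a triangle so 3F = 2E.
E = 3·108/2 = 162. Then V = 2 + E − F = 2 + 162 − 108 = 56.

56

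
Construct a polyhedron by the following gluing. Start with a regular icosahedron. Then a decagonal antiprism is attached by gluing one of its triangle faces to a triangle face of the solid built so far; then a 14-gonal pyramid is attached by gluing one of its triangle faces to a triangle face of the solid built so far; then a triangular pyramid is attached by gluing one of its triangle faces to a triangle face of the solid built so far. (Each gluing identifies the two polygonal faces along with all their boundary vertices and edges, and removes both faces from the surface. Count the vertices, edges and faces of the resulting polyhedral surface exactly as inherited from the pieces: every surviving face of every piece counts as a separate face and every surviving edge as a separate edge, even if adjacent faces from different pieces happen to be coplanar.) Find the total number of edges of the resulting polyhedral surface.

A regular icosahedron: V=12, E=30, F=20.
Attach a decagonal antiprism (V=20, E=40, F=22) along a 3-gon: merge 3 vertices and 3 edges, delete both glued faces → V=29, E=67, F=40.
Attach a 14-gonal pyramid (V=15, E=28, F=15) along a 3-gon: merge 3 vertices and 3 edges, delete both glued faces → V=41, E=92, F=53.
Attach a triangular pyramid (V=4, E=6, F=4) along a 3-gon: merge 3 vertices and 3 edges, delete both glued faces → V=42, E=95, F=55.
Check: V − E + F = 42 − 95 + 55 = 2.

95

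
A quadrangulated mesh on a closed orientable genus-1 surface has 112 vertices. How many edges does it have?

224

χ = 2 − 2·1 = 0, and every face is a square so 4F = 2E.
V − E + F = 0 with E = 4F/2 gives 112 − (4/2 − 1)·F = 0, so F = 112 and E = 224.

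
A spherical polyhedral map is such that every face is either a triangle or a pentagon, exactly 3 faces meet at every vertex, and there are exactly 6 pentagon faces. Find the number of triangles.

Let x be the number of triangles; then F = 6 + x.
Edge–face incidences: 2E = 5·6 + 3·x = 30 + 3x.
Every vertex has degree 3, so 3V = 2E.
Euler: V − E + F = 2 ⇒ (2E)/3 − E + (6 + x) = 2.
Multiply by 6: 2·(2E) − 3·(2E) + 6·(6 + x) = 12, i.e. 36 + 6x − (30 + 3x) = 12.
Collecting terms: 3x + 6 = 12, so 3x = 6, so x = 2.
Then 2E = 30 + 3·2 = 36, so E = 18, V = 2E/3 = 12, F = 6 + 2 = 8.

2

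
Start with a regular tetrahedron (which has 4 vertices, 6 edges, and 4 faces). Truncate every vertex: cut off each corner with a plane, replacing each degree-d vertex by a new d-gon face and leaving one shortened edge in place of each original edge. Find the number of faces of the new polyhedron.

8

Truncation replaces each original edge-end by a new vertex, so V′ = 2E = 12.
Each original edge survives, and each old vertex of degree d contributes d new edges; summing degrees gives Σd = 2E, so E′ = E + 2E = 3E = 18.
Each original face survives and each original vertex becomes one new face: F′ = F + V = 8.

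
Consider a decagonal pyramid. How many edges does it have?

A pyramid on an n-gon base has one n-gon and n triangles: V = 10 + 1 = 11, E = 2·10 = 20, F = 10 + 1 = 11.
Check: V − E + F = 11 − 20 + 11 = 2.

20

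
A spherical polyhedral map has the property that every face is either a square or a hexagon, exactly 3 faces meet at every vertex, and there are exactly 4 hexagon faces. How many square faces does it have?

6

Let x be the number of squares; then F = 4 + x.
Edge–face incidences: 2E = 6·4 + 4·x = 24 + 4x.
Every vertex has degree 3, so 3V = 2E.
Euler: V − E + F = 2 ⇒ (2E)/3 − E + (4 + x) = 2.
Multiply by 6: 2·(2E) − 3·(2E) + 6·(4 + x) = 12, i.e. 24 + 6x − (24 + 4x) = 12.
Collecting terms: 2x = 12, so x = 6.
Then 2E = 24 + 4·6 = 48, so E = 24, V = 2E/3 = 16, F = 4 + 6 = 10.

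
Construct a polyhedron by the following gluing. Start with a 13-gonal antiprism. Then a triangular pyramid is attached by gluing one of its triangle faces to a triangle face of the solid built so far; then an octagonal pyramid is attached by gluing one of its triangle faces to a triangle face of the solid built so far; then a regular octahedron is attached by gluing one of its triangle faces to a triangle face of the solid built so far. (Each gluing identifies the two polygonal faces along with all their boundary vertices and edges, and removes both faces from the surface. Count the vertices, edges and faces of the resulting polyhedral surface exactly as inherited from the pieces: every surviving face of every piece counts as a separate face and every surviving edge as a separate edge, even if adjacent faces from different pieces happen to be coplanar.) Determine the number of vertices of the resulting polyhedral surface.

36

A 13-gonal antiprism: V=26, E=52, F=28.
Attach a triangular pyramid (V=4, E=6, F=4) along a 3-gon: merge 3 vertices and 3 edges, delete both glued faces → V=27, E=55, F=30.
Attach an octagonal pyramid (V=9, E=16, F=9) along a 3-gon: merge 3 vertices and 3 edges, delete both glued faces → V=33, E=68, F=37.
Attach a regular octahedron (V=6, E=12, F=8) along a 3-gon: merge 3 vertices and 3 edges, delete both glued faces → V=36, E=77, F=43.
Check: V − E + F = 36 − 77 + 43 = 2.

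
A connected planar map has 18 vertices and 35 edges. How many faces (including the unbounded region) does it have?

Euler's formula for a connected plane graph: V − E + F = 2, so F = 2 − 18 + 35 = 19.

19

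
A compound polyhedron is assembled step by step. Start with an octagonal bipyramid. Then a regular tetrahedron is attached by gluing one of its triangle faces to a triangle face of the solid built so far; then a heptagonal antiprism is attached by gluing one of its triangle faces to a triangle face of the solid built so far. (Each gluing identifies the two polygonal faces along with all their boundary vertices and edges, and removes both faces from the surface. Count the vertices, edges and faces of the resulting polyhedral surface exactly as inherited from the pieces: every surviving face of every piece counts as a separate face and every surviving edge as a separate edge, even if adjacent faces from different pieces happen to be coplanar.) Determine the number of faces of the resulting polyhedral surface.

An octagonal bipyramid: V=10, E=24, F=16.
Attach a regular tetrahedron (V=4, E=6, F=4) along a 3-gon: merge 3 vertices and 3 edges, delete both glued faces → V=11, E=27, F=18.
Attach a heptagonal antiprism (V=14, E=28, F=16) along a 3-gon: merge 3 vertices and 3 edges, delete both glued faces → V=22, E=52, F=32.
Check: V − E + F = 22 − 52 + 32 = 2.

32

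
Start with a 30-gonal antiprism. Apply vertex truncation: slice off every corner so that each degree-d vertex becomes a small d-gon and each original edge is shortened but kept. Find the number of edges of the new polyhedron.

360

The base solid has V = 60, E = 120, F = 62.
Truncation replaces each original edge-end by a new vertex, so V′ = 2E = 240.
Each original edge survives, and each old vertex of degree d contributes d new edges; summing degrees gives Σd = 2E, so E′ = E + 2E = 3E = 360.
Each original face survives and each original vertex becomes one new face: F′ = F + V = 122.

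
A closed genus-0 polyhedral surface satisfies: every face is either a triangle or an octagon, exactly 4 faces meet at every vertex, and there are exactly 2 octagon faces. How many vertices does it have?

Let x be the number of triangles; then F = 2 + x.
Edge–face incidences: 2E = 8·2 + 3·x = 16 + 3x.
Every vertex has degree 4, so 4V = 2E.
Euler: V − E + F = 2 ⇒ (2E)/4 − E + (2 + x) = 2.
Multiply by 8: 2·(2E) − 4·(2E) + 8·(2 + x) = 16, i.e. 16 + 8x − 2·(16 + 3x) = 16.
Collecting terms: 2x − 16 = 16, so 2x = 32, so x = 16.
Then 2E = 16 + 3·16 = 64, so E = 32, V = 2E/4 = 16, F = 2 + 16 = 18.

16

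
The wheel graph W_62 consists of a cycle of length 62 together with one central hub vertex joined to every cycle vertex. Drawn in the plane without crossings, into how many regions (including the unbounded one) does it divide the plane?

63

W_62 has V = 62 + 1 = 63 vertices and E = 2·62 = 124 edges.
By Euler's formula F = 2 − V + E = 2 − 63 + 124 = 63.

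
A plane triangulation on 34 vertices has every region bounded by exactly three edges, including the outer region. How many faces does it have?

64

In a plane triangulation 3F = 2E and V − E + F = 2, so F = 2V − 4 = 2·34 − 4 = 64.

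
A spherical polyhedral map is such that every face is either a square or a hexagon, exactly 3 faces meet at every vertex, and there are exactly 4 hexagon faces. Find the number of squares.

6

Let x be the number of squares; then F = 4 + x.
Edge–face incidences: 2E = 6·4 + 4·x = 24 + 4x.
Every vertex has degree 3, so 3V = 2E.
Euler: V − E + F = 2 ⇒ (2E)/3 − E + (4 + x) = 2.
Multiply by 6: 2·(2E) − 3·(2E) + 6·(4 + x) = 12, i.e. 24 + 6x − (24 + 4x) = 12.
Collecting terms: 2x = 12, so x = 6.
Then 2E = 24 + 4·6 = 48, so E = 24, V = 2E/3 = 16, F = 4 + 6 = 10.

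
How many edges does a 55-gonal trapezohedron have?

220

The n-trapezohedron (dual of the n-antiprism) has V = 2·55 + 2 = 112, E = 4·55 = 220, F = 2·55 = 110.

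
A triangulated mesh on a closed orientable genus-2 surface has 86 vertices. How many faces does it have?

χ = 2 − 2·2 = -2, and every face is a triangle so 3F = 2E.
V − E + F = -2 with E = 3F/2 gives 86 − (3/2 − 1)·F = -2, so F = 176 and E = 264.

176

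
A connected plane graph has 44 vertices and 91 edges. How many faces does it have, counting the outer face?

49

Euler's formula for a connected plane graph: V − E + F = 2, so F = 2 − 44 + 91 = 49.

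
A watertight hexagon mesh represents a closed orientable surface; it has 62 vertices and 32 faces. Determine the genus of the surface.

Every face is a hexagon, so 2E = 6·32 = 192, giving E = 96.
χ = V − E + F = 62 − 96 + 32 = -2.
For a closed orientable surface χ = 2 − 2g, so g = (2 − (-2))/2 = 2.

2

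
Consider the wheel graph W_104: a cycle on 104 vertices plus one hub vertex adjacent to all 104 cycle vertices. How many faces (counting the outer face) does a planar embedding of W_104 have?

W_104 has V = 104 + 1 = 105 vertices and E = 2·104 = 208 edges.
By Euler's formula F = 2 − V + E = 2 − 105 + 208 = 105.

105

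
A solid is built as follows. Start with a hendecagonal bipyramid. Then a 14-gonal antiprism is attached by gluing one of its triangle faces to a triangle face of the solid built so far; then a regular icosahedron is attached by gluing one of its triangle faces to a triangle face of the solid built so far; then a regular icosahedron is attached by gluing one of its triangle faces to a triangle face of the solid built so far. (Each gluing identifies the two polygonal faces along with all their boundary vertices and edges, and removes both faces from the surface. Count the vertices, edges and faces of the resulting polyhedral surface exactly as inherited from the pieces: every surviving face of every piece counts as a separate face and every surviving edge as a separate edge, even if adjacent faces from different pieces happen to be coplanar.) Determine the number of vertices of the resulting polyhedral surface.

56

A hendecagonal bipyramid: V=13, E=33, F=22.
Attach a 14-gonal antiprism (V=28, E=56, F=30) along a 3-gon: merge 3 vertices and 3 edges, delete both glued faces → V=38, E=86, F=50.
Attach a regular icosahedron (V=12, E=30, F=20) along a 3-gon: merge 3 vertices and 3 edges, delete both glued faces → V=47, E=113, F=68.
Attach a regular icosahedron (V=12, E=30, F=20) along a 3-gon: merge 3 vertices and 3 edges, delete both glued faces → V=56, E=140, F=86.
Check: V − E + F = 56 − 140 + 86 = 2.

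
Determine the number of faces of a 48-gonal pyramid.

A pyramid on an n-gon base has one n-gon and n triangles: V = 48 + 1 = 49, E = 2·48 = 96, F = 48 + 1 = 49.

49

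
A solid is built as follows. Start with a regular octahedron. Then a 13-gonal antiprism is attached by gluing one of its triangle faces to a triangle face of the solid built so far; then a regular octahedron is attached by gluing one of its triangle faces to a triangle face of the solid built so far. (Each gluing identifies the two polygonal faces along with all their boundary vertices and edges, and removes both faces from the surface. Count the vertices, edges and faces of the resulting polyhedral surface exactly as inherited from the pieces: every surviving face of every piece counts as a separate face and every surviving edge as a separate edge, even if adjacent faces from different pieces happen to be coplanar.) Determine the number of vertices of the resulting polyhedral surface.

32

A regular octahedron: V=6, E=12, F=8.
Attach a 13-gonal antiprism (V=26, E=52, F=28) along a 3-gon: merge 3 vertices and 3 edges, delete both glued faces → V=29, E=61, F=34.
Attach a regular octahedron (V=6, E=12, F=8) along a 3-gon: merge 3 vertices and 3 edges, delete both glued faces → V=32, E=70, F=40.
Check: V − E + F = 32 − 70 + 40 = 2.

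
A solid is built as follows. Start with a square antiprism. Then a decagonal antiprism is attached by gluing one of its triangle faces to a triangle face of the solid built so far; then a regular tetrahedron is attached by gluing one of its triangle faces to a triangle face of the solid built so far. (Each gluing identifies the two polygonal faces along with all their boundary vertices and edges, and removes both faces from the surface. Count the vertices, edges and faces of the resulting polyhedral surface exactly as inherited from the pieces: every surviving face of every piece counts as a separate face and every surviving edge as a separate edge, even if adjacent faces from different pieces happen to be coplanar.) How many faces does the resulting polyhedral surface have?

32

A square antiprism: V=8, E=16, F=10.
Attach a decagonal antiprism (V=20, E=40, F=22) along a 3-gon: merge 3 vertices and 3 edges, delete both glued faces → V=25, E=53, F=30.
Attach a regular tetrahedron (V=4, E=6, F=4) along a 3-gon: merge 3 vertices and 3 edges, delete both glued faces → V=26, E=56, F=32.
Check: V − E + F = 26 − 56 + 32 = 2.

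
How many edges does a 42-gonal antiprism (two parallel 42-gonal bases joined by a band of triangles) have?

168

An antiprism on an n-gon has two n-gon caps and 2n triangles: V = 2·42 = 84, E = 4·42 = 168, F = 2·42 + 2 = 86.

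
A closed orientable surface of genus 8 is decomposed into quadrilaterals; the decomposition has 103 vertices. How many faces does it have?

117

χ = 2 − 2·8 = -14, and every face is a square so 4F = 2E.
V − E + F = -14 with E = 4F/2 gives 103 − (4/2 − 1)·F = -14, so F = 117 and E = 234.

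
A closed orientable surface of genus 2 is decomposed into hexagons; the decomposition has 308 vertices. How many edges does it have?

χ = 2 − 2·2 = -2, and every face is a hexagon so 6F = 2E.
V − E + F = -2 with E = 6F/2 gives 308 − (6/2 − 1)·F = -2, so F = 155 and E = 465.

465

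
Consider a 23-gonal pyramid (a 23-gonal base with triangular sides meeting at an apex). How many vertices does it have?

24

A pyramid on an n-gon base has one n-gon and n triangles: V = 23 + 1 = 24, E = 2·23 = 46, F = 23 + 1 = 24.
Check: V − E + F = 24 − 46 + 24 = 2.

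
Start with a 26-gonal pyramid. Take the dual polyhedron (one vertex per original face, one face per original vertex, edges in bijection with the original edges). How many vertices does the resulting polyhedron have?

The base solid has V = 27, E = 52, F = 27.
The dual swaps V and F and preserves E: V′ = F = 27, E′ = E = 52, F′ = V = 27.

27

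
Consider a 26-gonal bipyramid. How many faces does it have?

52

A bipyramid over an n-gon has 2n triangular faces and n + 2 vertices: V = 26 + 2 = 28, E = 3·26 = 78, F = 2·26 = 52.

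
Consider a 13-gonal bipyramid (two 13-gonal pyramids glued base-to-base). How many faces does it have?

26

A bipyramid over an n-gon has 2n triangular faces and n + 2 vertices: V = 13 + 2 = 15, E = 3·13 = 39, F = 2·13 = 26.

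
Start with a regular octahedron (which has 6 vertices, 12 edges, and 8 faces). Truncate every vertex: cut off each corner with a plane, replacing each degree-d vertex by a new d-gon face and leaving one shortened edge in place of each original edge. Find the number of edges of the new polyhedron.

Truncation replaces each original edge-end by a new vertex, so V′ = 2E = 24.
Each original edge survives, and each old vertex of degree d contributes d new edges; summing degrees gives Σd = 2E, so E′ = E + 2E = 3E = 36.
Each original face survives and each original vertex becomes one new face: F′ = F + V = 14.

36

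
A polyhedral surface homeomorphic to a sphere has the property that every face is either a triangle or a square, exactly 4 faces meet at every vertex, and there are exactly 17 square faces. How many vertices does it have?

Let x be the number of triangles; then F = 17 + x.
Edge–face incidences: 2E = 4·17 + 3·x = 68 + 3x.
Every vertex has degree 4, so 4V = 2E.
Euler: V − E + F = 2 ⇒ (2E)/4 − E + (17 + x) = 2.
Multiply by 8: 2·(2E) − 4·(2E) + 8·(17 + x) = 16, i.e. 136 + 8x − 2·(68 + 3x) = 16.
Collecting terms: 2x = 16, so x = 8.
Then 2E = 68 + 3·8 = 92, so E = 46, V = 2E/4 = 23, F = 17 + 8 = 25.

23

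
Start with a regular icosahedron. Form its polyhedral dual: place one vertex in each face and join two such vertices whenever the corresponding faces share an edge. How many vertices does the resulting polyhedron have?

20

The base solid has V = 12, E = 30, F = 20.
The dual swaps V and F and preserves E: V′ = F = 20, E′ = E = 30, F′ = V = 12.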